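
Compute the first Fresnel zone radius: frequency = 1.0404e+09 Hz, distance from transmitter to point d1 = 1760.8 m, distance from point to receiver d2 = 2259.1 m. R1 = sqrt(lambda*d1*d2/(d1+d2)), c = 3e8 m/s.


lambda = c / f = 3.0000e+08 / 1.0404e+09 = 0.2883506 m
R1 = sqrt(0.2883506 * 1760.8 * 2259.1 / (1760.8 + 2259.1)) = 16.89 m

16.89 m


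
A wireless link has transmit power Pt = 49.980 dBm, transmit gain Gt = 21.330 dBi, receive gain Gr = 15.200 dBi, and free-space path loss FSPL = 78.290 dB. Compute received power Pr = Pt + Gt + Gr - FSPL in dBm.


Pr = 49.980 + 21.330 + 15.200 - 78.290 = 8.22 dBm

8.22 dBm


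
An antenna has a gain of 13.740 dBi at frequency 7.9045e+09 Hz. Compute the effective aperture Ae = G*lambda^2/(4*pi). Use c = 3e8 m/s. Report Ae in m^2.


lambda = c / f = 3.0000e+08 / 7.9045e+09 = 0.03795306 m
G_linear = 10^(13.740/10) = 23.65920
Ae = G_linear * lambda^2 / (4*pi) = 23.65920 * 0.03795306^2 / (4*pi) = 2.712e-03 m^2

2.712e-03 m^2


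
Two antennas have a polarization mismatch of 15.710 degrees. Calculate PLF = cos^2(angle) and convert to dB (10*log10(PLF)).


PLF_linear = cos^2(15.710 deg) = 0.9266844
PLF_dB = 10 * log10(0.9266844) = -0.3307 dB

-0.3307 dB


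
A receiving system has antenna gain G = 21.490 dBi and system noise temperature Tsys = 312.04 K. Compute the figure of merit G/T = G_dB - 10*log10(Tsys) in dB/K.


G/T = 21.490 - 10*log10(312.04) = 21.490 - 24.94210 = -3.452 dB/K

-3.452 dB/K


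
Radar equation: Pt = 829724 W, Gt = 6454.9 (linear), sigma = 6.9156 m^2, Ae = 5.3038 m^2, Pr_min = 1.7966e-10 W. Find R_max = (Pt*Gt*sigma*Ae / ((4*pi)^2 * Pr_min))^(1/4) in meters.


R^4 = 829724*6454.9*6.9156*5.3038 / ((4*pi)^2 * 1.7966e-10) = 6.924191e+18
R_max = 6.924191e+18^0.25 = 51297 m

51297 m


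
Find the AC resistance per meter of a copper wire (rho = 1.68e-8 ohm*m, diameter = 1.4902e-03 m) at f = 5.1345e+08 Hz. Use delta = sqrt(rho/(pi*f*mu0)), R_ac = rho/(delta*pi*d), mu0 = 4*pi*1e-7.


delta = sqrt(1.68e-8 / (pi * 5.1345e+08 * 4*pi*1e-7)) = 2.878894e-06 m
R_ac = 1.68e-8 / (2.878894e-06 * pi * 1.4902e-03) = 1.246 ohm/m

1.246 ohm/m


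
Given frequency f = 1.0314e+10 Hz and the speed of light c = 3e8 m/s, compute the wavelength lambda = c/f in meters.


lambda = c / f = 3.0000e+08 / 1.0314e+10 = 0.02909 m

0.02909 m


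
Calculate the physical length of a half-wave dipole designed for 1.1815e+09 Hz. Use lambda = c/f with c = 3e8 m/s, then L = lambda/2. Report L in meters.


lambda = c / f = 3.0000e+08 / 1.1815e+09 = 0.2539145 m
L = lambda / 2 = 0.2539145 / 2 = 0.1270 m

0.1270 m


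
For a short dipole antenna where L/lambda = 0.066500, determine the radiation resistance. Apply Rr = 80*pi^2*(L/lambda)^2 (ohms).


Rr = 80 * pi^2 * (0.066500)^2 = 80 * 9.869604 * 4.422250e-03 = 3.492 ohm

3.492 ohm


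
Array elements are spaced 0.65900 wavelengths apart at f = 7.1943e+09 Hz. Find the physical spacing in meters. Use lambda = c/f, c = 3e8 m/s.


lambda = c / f = 3.0000e+08 / 7.1943e+09 = 0.04169968 m
d = 0.65900 * 0.04169968 = 0.02748 m

0.02748 m


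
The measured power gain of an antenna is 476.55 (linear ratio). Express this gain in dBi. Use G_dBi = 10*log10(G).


G_dBi = 10 * log10(476.55) = 26.78 dBi

26.78 dBi


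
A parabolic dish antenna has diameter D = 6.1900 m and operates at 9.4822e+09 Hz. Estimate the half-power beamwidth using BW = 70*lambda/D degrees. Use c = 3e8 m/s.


lambda = c / f = 3.0000e+08 / 9.4822e+09 = 0.03163823 m
BW = 70 * 0.03163823 / 6.1900 = 0.3578 deg

0.3578 deg


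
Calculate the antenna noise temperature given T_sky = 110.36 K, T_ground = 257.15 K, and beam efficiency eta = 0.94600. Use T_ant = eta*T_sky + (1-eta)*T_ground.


T_ant = 0.94600 * 110.36 + (1 - 0.94600) * 257.15 = 118.3 K

118.3 K


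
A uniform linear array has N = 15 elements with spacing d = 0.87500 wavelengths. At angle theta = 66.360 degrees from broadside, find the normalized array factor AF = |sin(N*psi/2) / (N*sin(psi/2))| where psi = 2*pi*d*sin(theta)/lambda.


psi = 2*pi*0.87500*sin(66.360 deg) = 5.036429 rad
AF = |sin(15*5.036429/2) / (15*sin(5.036429/2))| = 8.455e-03

8.455e-03


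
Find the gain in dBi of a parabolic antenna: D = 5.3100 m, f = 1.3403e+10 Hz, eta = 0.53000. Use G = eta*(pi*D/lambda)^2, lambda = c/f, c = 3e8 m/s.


lambda = c / f = 3.0000e+08 / 1.3403e+10 = 0.02238305 m
G_linear = 0.53000 * (pi * 5.3100 / 0.02238305)^2 = 294392.1
G_dBi = 10 * log10(294392.1) = 54.69 dBi

54.69 dBi


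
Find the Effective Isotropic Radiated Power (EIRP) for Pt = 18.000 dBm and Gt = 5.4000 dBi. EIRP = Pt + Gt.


EIRP = Pt + Gt = 18.000 + 5.4000 = 23.40 dBm

23.40 dBm


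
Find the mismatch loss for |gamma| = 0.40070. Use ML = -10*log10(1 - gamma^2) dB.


ML = -10 * log10(1 - 0.40070^2) = -10 * log10(0.83943951) = 0.7601 dB

0.7601 dB


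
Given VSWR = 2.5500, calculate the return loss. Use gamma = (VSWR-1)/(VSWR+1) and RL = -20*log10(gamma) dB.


gamma = (2.5500 - 1) / (2.5500 + 1) = 0.4366197
RL = -20 * log10(0.4366197) = 7.198 dB

7.198 dB


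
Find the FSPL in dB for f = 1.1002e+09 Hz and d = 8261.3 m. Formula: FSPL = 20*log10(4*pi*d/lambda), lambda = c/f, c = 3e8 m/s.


lambda = c / f = 3.0000e+08 / 1.1002e+09 = 0.2726777 m
FSPL = 20 * log10(4*pi*8261.3/0.2726777) = 111.6 dB

111.6 dB


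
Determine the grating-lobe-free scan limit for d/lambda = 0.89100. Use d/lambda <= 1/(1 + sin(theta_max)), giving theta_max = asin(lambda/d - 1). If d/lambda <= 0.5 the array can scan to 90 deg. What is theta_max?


lambda/d - 1 = 1/0.89100 - 1 = 0.1223345
theta_max = asin(0.1223345) = 7.027 deg

7.027 deg


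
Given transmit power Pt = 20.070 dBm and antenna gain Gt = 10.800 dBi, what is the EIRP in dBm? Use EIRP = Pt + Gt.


EIRP = Pt + Gt = 20.070 + 10.800 = 30.87 dBm

30.87 dBm


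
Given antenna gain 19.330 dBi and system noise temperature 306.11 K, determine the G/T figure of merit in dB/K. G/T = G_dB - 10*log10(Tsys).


G/T = 19.330 - 10*log10(306.11) = 19.330 - 24.85878 = -5.529 dB/K

-5.529 dB/K


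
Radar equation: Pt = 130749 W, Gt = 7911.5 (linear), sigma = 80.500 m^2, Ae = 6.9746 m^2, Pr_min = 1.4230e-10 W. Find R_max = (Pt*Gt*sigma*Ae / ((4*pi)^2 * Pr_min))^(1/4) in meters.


R^4 = 130749*7911.5*80.500*6.9746 / ((4*pi)^2 * 1.4230e-10) = 2.584567e+19
R_max = 2.584567e+19^0.25 = 71301 m

71301 m


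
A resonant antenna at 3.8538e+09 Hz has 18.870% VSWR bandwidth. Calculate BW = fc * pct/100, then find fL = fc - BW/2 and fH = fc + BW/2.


BW = 3.8538e+09 * 18.870/100 = 7.272121e+08 Hz
fL = 3.8538e+09 - 7.272121e+08/2 = 3.490e+09 Hz
fH = 3.8538e+09 + 7.272121e+08/2 = 4.217e+09 Hz

BW=7.272e+08 Hz, fL=3.490e+09 Hz, fH=4.217e+09 Hz


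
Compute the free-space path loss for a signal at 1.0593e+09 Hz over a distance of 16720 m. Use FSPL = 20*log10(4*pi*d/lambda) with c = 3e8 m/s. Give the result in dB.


lambda = c / f = 3.0000e+08 / 1.0593e+09 = 0.2832059 m
FSPL = 20 * log10(4*pi*16720/0.2832059) = 117.4 dB

117.4 dB


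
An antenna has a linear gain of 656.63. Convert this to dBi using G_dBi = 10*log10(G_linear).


G_dBi = 10 * log10(656.63) = 28.17 dBi

28.17 dBi


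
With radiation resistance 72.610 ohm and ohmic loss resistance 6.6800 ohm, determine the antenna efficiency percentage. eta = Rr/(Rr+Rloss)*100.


eta = 72.610 / (72.610 + 6.6800) * 100 = 91.58%

91.58%


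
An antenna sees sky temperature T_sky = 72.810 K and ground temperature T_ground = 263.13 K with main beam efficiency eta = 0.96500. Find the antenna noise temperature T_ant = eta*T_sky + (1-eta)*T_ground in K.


T_ant = 0.96500 * 72.810 + (1 - 0.96500) * 263.13 = 79.47 K

79.47 K


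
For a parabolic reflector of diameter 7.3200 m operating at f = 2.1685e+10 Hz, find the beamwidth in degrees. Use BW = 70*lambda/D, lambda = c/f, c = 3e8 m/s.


lambda = c / f = 3.0000e+08 / 2.1685e+10 = 0.01383445 m
BW = 70 * 0.01383445 / 7.3200 = 0.1323 deg

0.1323 deg


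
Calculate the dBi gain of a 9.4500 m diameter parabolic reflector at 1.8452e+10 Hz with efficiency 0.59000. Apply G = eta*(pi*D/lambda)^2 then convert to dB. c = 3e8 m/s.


lambda = c / f = 3.0000e+08 / 1.8452e+10 = 0.01625840 m
G_linear = 0.59000 * (pi * 9.4500 / 0.01625840)^2 = 1.967251e+06
G_dBi = 10 * log10(1.967251e+06) = 62.94 dBi

62.94 dBi


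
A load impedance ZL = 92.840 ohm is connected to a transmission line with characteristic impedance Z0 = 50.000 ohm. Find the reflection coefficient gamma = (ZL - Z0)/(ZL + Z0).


gamma = (92.840 - 50.000) / (92.840 + 50.000) = 0.2999

0.2999


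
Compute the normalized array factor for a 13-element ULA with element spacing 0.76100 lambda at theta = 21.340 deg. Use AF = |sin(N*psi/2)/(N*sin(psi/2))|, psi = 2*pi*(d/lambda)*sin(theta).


psi = 2*pi*0.76100*sin(21.340 deg) = 1.739997 rad
AF = |sin(13*1.739997/2) / (13*sin(1.739997/2))| = 0.09571

0.09571


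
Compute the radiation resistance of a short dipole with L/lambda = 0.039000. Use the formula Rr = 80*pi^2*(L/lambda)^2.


Rr = 80 * pi^2 * (0.039000)^2 = 80 * 9.869604 * 1.521000e-03 = 1.201 ohm

1.201 ohm


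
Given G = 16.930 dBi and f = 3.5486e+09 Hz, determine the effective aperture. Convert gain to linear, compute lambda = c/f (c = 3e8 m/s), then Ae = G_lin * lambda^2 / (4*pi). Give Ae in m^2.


lambda = c / f = 3.0000e+08 / 3.5486e+09 = 0.08454038 m
G_linear = 10^(16.930/10) = 49.31738
Ae = G_linear * lambda^2 / (4*pi) = 49.31738 * 0.08454038^2 / (4*pi) = 0.02805 m^2

0.02805 m^2


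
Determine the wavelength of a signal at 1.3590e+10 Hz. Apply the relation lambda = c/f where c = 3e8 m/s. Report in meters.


lambda = c / f = 3.0000e+08 / 1.3590e+10 = 0.02208 m

0.02208 m


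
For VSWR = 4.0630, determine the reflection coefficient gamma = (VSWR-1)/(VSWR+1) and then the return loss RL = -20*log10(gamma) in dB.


gamma = (4.0630 - 1) / (4.0630 + 1) = 0.6049773
RL = -20 * log10(0.6049773) = 4.365 dB

4.365 dB


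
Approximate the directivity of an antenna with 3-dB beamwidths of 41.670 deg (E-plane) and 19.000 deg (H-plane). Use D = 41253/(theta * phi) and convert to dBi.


D_linear = 41253 / (41.670 * 19.000) = 52.10488
D_dBi = 10 * log10(52.10488) = 17.17 dBi

17.17 dBi


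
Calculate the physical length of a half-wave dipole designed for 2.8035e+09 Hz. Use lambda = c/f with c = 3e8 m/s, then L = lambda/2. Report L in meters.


lambda = c / f = 3.0000e+08 / 2.8035e+09 = 0.1070091 m
L = lambda / 2 = 0.1070091 / 2 = 0.05350 m

0.05350 m


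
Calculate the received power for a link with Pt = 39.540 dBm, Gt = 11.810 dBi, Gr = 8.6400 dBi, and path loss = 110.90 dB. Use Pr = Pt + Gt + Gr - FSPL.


Pr = 39.540 + 11.810 + 8.6400 - 110.90 = -50.91 dBm

-50.91 dBm


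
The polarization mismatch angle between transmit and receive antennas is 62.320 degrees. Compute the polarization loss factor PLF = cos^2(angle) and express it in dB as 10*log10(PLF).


PLF_linear = cos^2(62.320 deg) = 0.2157909
PLF_dB = 10 * log10(0.2157909) = -6.660 dB

-6.660 dB


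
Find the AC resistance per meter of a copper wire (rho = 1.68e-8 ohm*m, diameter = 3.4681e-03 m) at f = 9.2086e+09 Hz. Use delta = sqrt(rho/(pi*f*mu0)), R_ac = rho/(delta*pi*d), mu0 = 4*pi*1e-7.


delta = sqrt(1.68e-8 / (pi * 9.2086e+09 * 4*pi*1e-7)) = 6.797950e-07 m
R_ac = 1.68e-8 / (6.797950e-07 * pi * 3.4681e-03) = 2.268 ohm/m

2.268 ohm/m


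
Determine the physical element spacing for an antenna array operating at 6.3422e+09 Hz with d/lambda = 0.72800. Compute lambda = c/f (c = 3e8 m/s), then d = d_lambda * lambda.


lambda = c / f = 3.0000e+08 / 6.3422e+09 = 0.04730220 m
d = 0.72800 * 0.04730220 = 0.03444 m

0.03444 m


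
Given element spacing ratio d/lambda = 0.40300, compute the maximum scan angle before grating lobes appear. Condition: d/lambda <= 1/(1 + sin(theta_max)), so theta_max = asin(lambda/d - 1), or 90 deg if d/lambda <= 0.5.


lambda/d - 1 = 1/0.40300 - 1 = 1.481390 >= 1
d/lambda <= 0.5, so the array can scan to endfire without grating lobes: theta_max = 90 deg

90 deg


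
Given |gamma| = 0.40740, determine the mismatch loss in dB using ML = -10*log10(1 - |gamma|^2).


ML = -10 * log10(1 - 0.40740^2) = -10 * log10(0.83402524) = 0.7882 dB

0.7882 dB


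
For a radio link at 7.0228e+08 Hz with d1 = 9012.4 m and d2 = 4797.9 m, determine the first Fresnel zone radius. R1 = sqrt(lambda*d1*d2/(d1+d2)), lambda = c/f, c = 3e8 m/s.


lambda = c / f = 3.0000e+08 / 7.0228e+08 = 0.4271800 m
R1 = sqrt(0.4271800 * 9012.4 * 4797.9 / (9012.4 + 4797.9)) = 36.57 m

36.57 m


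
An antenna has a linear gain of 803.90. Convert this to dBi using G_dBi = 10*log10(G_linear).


G_dBi = 10 * log10(803.90) = 29.05 dBi

29.05 dBi


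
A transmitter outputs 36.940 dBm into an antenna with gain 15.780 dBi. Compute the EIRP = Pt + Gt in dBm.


EIRP = Pt + Gt = 36.940 + 15.780 = 52.72 dBm

52.72 dBm


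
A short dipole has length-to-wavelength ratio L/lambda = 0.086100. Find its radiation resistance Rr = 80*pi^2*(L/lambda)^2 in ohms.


Rr = 80 * pi^2 * (0.086100)^2 = 80 * 9.869604 * 7.413210e-03 = 5.853 ohm

5.853 ohm


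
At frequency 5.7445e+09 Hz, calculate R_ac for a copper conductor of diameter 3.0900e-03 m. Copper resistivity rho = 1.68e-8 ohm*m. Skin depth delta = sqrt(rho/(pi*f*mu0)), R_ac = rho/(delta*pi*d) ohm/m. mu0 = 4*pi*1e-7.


delta = sqrt(1.68e-8 / (pi * 5.7445e+09 * 4*pi*1e-7)) = 8.606938e-07 m
R_ac = 1.68e-8 / (8.606938e-07 * pi * 3.0900e-03) = 2.011 ohm/m

2.011 ohm/m


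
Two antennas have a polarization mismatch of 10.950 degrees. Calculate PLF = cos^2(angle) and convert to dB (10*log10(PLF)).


PLF_linear = cos^2(10.950 deg) = 0.9639181
PLF_dB = 10 * log10(0.9639181) = -0.1596 dB

-0.1596 dB


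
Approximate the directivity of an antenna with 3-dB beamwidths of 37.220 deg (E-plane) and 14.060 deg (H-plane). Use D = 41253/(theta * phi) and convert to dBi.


D_linear = 41253 / (37.220 * 14.060) = 78.83042
D_dBi = 10 * log10(78.83042) = 18.97 dBi

18.97 dBi


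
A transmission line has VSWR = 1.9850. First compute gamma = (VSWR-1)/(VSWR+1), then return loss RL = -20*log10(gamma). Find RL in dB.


gamma = (1.9850 - 1) / (1.9850 + 1) = 0.3299832
RL = -20 * log10(0.3299832) = 9.630 dB

9.630 dB


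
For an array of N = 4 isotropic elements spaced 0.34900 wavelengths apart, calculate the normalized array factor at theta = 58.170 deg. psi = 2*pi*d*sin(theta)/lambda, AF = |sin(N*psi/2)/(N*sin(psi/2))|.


psi = 2*pi*0.34900*sin(58.170 deg) = 1.863066 rad
AF = |sin(4*1.863066/2) / (4*sin(1.863066/2))| = 0.1719

0.1719


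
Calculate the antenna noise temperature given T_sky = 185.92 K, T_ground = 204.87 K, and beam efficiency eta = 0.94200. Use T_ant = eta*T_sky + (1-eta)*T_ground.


T_ant = 0.94200 * 185.92 + (1 - 0.94200) * 204.87 = 187.0 K

187.0 K


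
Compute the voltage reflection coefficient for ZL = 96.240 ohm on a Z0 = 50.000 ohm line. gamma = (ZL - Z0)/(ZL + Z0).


gamma = (96.240 - 50.000) / (96.240 + 50.000) = 0.3162

0.3162


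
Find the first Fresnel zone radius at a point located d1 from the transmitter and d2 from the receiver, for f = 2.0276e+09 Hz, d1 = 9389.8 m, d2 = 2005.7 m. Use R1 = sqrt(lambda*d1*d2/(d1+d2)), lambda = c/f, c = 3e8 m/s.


lambda = c / f = 3.0000e+08 / 2.0276e+09 = 0.1479582 m
R1 = sqrt(0.1479582 * 9389.8 * 2005.7 / (9389.8 + 2005.7)) = 15.64 m

15.64 m


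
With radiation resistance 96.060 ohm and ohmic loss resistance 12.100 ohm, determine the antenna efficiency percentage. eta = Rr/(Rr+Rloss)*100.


eta = 96.060 / (96.060 + 12.100) * 100 = 88.81%

88.81%


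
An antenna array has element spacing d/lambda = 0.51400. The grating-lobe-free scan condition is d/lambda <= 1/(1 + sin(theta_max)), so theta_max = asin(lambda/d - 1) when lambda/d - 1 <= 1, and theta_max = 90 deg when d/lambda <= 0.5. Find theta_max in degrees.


lambda/d - 1 = 1/0.51400 - 1 = 0.9455253
theta_max = asin(0.9455253) = 71.00 deg

71.00 deg


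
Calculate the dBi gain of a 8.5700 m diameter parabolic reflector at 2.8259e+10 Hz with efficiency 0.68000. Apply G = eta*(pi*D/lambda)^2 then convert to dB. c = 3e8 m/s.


lambda = c / f = 3.0000e+08 / 2.8259e+10 = 0.01061609 m
G_linear = 0.68000 * (pi * 8.5700 / 0.01061609)^2 = 4.373621e+06
G_dBi = 10 * log10(4.373621e+06) = 66.41 dBi

66.41 dBi


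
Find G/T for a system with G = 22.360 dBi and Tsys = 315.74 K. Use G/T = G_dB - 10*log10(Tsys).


G/T = 22.360 - 10*log10(315.74) = 22.360 - 24.99330 = -2.633 dB/K

-2.633 dB/K


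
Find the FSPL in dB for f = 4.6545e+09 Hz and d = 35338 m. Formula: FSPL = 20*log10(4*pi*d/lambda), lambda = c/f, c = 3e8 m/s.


lambda = c / f = 3.0000e+08 / 4.6545e+09 = 0.06445375 m
FSPL = 20 * log10(4*pi*35338/0.06445375) = 136.8 dB

136.8 dB


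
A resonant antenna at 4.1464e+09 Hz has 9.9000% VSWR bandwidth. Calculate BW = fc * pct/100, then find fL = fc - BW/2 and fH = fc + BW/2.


BW = 4.1464e+09 * 9.9000/100 = 4.104936e+08 Hz
fL = 4.1464e+09 - 4.104936e+08/2 = 3.941e+09 Hz
fH = 4.1464e+09 + 4.104936e+08/2 = 4.352e+09 Hz

BW=4.105e+08 Hz, fL=3.941e+09 Hz, fH=4.352e+09 Hz


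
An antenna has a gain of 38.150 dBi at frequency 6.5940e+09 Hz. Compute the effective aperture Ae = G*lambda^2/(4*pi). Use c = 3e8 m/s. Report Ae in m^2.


lambda = c / f = 3.0000e+08 / 6.5940e+09 = 0.04549591 m
G_linear = 10^(38.150/10) = 6531.306
Ae = G_linear * lambda^2 / (4*pi) = 6531.306 * 0.04549591^2 / (4*pi) = 1.076 m^2

1.076 m^2


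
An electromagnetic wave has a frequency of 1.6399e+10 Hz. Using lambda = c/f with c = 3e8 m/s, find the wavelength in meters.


lambda = c / f = 3.0000e+08 / 1.6399e+10 = 0.01829 m

0.01829 m


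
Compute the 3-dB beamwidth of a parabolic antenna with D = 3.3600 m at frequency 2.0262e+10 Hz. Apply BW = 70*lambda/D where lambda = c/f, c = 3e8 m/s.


lambda = c / f = 3.0000e+08 / 2.0262e+10 = 0.01480604 m
BW = 70 * 0.01480604 / 3.3600 = 0.3085 deg

0.3085 deg


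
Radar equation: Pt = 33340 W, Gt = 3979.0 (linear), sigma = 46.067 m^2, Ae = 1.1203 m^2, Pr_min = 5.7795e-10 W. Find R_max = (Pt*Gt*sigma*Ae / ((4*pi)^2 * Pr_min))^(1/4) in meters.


R^4 = 33340*3979.0*46.067*1.1203 / ((4*pi)^2 * 5.7795e-10) = 7.501598e+16
R_max = 7.501598e+16^0.25 = 16550 m

16550 m


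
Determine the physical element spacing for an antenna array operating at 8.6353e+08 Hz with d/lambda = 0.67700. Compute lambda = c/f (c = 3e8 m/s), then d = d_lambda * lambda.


lambda = c / f = 3.0000e+08 / 8.6353e+08 = 0.3474112 m
d = 0.67700 * 0.3474112 = 0.2352 m

0.2352 m


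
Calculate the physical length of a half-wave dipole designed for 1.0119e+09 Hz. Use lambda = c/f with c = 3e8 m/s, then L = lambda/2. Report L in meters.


lambda = c / f = 3.0000e+08 / 1.0119e+09 = 0.2964720 m
L = lambda / 2 = 0.2964720 / 2 = 0.1482 m

0.1482 m


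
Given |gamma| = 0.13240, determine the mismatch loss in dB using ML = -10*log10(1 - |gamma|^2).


ML = -10 * log10(1 - 0.13240^2) = -10 * log10(0.98247024) = 0.07681 dB

0.07681 dB


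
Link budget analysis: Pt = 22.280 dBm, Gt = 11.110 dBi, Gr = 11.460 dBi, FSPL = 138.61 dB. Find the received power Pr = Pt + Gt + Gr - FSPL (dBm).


Pr = 22.280 + 11.110 + 11.460 - 138.61 = -93.76 dBm

-93.76 dBm


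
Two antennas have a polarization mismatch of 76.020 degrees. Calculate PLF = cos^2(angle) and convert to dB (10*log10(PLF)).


PLF_linear = cos^2(76.020 deg) = 0.05836243
PLF_dB = 10 * log10(0.05836243) = -12.34 dB

-12.34 dB


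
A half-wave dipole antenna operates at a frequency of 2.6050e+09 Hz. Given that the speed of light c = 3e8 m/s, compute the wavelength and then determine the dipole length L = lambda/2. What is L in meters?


lambda = c / f = 3.0000e+08 / 2.6050e+09 = 0.1151631 m
L = lambda / 2 = 0.1151631 / 2 = 0.05758 m

0.05758 m


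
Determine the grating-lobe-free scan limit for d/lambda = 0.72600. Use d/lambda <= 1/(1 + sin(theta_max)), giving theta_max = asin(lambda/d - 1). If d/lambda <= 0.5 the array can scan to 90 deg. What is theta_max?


lambda/d - 1 = 1/0.72600 - 1 = 0.3774105
theta_max = asin(0.3774105) = 22.17 deg

22.17 deg


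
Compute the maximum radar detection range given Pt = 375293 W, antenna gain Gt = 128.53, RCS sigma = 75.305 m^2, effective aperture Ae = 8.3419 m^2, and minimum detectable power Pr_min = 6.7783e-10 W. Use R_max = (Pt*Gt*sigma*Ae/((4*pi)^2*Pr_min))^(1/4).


R^4 = 375293*128.53*75.305*8.3419 / ((4*pi)^2 * 6.7783e-10) = 2.830892e+17
R_max = 2.830892e+17^0.25 = 23066 m

23066 m


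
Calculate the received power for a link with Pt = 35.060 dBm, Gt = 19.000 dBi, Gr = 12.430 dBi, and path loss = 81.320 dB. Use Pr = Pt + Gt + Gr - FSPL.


Pr = 35.060 + 19.000 + 12.430 - 81.320 = -14.83 dBm

-14.83 dBm


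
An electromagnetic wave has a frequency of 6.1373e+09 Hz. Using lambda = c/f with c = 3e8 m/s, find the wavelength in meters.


lambda = c / f = 3.0000e+08 / 6.1373e+09 = 0.04888 m

0.04888 m


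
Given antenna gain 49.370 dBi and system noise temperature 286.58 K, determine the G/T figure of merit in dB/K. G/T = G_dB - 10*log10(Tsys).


G/T = 49.370 - 10*log10(286.58) = 49.370 - 24.57246 = 24.80 dB/K

24.80 dB/K


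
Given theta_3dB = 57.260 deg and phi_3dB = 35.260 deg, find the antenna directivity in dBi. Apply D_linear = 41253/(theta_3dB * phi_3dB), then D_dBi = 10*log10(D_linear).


D_linear = 41253 / (57.260 * 35.260) = 20.43252
D_dBi = 10 * log10(20.43252) = 13.10 dBi

13.10 dBi


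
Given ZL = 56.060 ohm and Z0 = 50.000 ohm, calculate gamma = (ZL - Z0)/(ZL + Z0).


gamma = (56.060 - 50.000) / (56.060 + 50.000) = 0.05714

0.05714


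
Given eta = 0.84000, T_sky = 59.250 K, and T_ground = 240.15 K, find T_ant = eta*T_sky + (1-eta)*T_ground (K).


T_ant = 0.84000 * 59.250 + (1 - 0.84000) * 240.15 = 88.19 K

88.19 K


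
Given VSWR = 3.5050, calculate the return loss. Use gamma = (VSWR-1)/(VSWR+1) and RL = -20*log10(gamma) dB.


gamma = (3.5050 - 1) / (3.5050 + 1) = 0.5560488
RL = -20 * log10(0.5560488) = 5.098 dB

5.098 dB


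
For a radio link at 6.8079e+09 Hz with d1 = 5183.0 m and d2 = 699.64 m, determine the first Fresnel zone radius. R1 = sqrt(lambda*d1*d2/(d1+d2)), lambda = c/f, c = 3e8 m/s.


lambda = c / f = 3.0000e+08 / 6.8079e+09 = 0.04406645 m
R1 = sqrt(0.04406645 * 5183.0 * 699.64 / (5183.0 + 699.64)) = 5.212 m

5.212 m


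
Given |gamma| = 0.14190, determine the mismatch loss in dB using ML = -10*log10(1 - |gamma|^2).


ML = -10 * log10(1 - 0.14190^2) = -10 * log10(0.97986439) = 0.08834 dB

0.08834 dB


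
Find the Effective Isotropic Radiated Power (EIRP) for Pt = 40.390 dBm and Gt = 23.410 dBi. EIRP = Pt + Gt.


EIRP = Pt + Gt = 40.390 + 23.410 = 63.80 dBm

63.80 dBm


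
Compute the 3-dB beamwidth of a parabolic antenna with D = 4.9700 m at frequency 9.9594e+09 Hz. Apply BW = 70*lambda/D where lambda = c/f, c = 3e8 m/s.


lambda = c / f = 3.0000e+08 / 9.9594e+09 = 0.03012230 m
BW = 70 * 0.03012230 / 4.9700 = 0.4243 deg

0.4243 deg


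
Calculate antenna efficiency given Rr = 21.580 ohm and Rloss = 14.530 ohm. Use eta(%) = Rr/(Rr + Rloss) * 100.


eta = 21.580 / (21.580 + 14.530) * 100 = 59.76%

59.76%


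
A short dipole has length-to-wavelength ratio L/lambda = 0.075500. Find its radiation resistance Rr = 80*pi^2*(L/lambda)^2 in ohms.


Rr = 80 * pi^2 * (0.075500)^2 = 80 * 9.869604 * 5.700250e-03 = 4.501 ohm

4.501 ohm


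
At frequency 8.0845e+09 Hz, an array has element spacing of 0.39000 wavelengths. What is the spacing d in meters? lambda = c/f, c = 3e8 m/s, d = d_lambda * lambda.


lambda = c / f = 3.0000e+08 / 8.0845e+09 = 0.03710805 m
d = 0.39000 * 0.03710805 = 0.01447 m

0.01447 m


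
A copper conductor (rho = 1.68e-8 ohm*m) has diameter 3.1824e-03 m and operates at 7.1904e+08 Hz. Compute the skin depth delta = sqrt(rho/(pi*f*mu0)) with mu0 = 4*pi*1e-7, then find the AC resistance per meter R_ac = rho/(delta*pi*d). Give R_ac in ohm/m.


delta = sqrt(1.68e-8 / (pi * 7.1904e+08 * 4*pi*1e-7)) = 2.432754e-06 m
R_ac = 1.68e-8 / (2.432754e-06 * pi * 3.1824e-03) = 0.6907 ohm/m

0.6907 ohm/m


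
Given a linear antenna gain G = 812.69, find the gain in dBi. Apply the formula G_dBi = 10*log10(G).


G_dBi = 10 * log10(812.69) = 29.10 dBi

29.10 dBi


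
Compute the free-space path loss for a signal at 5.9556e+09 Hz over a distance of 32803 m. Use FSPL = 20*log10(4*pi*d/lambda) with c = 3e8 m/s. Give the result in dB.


lambda = c / f = 3.0000e+08 / 5.9556e+09 = 0.05037276 m
FSPL = 20 * log10(4*pi*32803/0.05037276) = 138.3 dB

138.3 dB


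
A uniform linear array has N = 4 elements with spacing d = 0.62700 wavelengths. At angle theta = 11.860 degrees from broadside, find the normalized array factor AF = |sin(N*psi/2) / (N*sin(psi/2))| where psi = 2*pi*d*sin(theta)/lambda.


psi = 2*pi*0.62700*sin(11.860 deg) = 0.8096618 rad
AF = |sin(4*0.8096618/2) / (4*sin(0.8096618/2))| = 0.6340

0.6340


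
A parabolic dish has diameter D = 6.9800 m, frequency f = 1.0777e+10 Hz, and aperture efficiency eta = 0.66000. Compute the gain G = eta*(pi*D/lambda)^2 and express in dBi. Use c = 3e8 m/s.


lambda = c / f = 3.0000e+08 / 1.0777e+10 = 0.02783706 m
G_linear = 0.66000 * (pi * 6.9800 / 0.02783706)^2 = 409550.8
G_dBi = 10 * log10(409550.8) = 56.12 dBi

56.12 dBi


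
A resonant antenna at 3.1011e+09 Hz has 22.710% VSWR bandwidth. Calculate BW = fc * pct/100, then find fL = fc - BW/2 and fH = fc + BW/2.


BW = 3.1011e+09 * 22.710/100 = 7.042598e+08 Hz
fL = 3.1011e+09 - 7.042598e+08/2 = 2.749e+09 Hz
fH = 3.1011e+09 + 7.042598e+08/2 = 3.453e+09 Hz

BW=7.043e+08 Hz, fL=2.749e+09 Hz, fH=3.453e+09 Hz


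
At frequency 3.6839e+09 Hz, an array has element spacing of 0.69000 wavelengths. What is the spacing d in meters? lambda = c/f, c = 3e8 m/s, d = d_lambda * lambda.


lambda = c / f = 3.0000e+08 / 3.6839e+09 = 0.08143544 m
d = 0.69000 * 0.08143544 = 0.05619 m

0.05619 m


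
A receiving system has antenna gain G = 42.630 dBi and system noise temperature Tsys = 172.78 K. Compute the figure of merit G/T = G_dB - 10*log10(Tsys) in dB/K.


G/T = 42.630 - 10*log10(172.78) = 42.630 - 22.37493 = 20.26 dB/K

20.26 dB/K


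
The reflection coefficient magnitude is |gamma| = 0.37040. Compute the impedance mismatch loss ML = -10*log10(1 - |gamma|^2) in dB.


ML = -10 * log10(1 - 0.37040^2) = -10 * log10(0.86280384) = 0.6409 dB

0.6409 dB


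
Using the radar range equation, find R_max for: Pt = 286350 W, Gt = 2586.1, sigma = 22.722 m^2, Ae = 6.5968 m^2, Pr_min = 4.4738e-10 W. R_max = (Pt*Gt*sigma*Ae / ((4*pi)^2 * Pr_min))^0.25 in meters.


R^4 = 286350*2586.1*22.722*6.5968 / ((4*pi)^2 * 4.4738e-10) = 1.571181e+18
R_max = 1.571181e+18^0.25 = 35404 m

35404 m


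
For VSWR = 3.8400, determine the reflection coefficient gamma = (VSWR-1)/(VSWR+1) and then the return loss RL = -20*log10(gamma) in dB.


gamma = (3.8400 - 1) / (3.8400 + 1) = 0.5867769
RL = -20 * log10(0.5867769) = 4.631 dB

4.631 dB


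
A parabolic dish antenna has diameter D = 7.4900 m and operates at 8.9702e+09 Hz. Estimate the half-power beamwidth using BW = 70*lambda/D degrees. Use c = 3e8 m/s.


lambda = c / f = 3.0000e+08 / 8.9702e+09 = 0.03344407 m
BW = 70 * 0.03344407 / 7.4900 = 0.3126 deg

0.3126 deg


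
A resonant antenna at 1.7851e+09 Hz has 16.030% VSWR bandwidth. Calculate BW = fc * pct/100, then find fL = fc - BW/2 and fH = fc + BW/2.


BW = 1.7851e+09 * 16.030/100 = 2.861515e+08 Hz
fL = 1.7851e+09 - 2.861515e+08/2 = 1.642e+09 Hz
fH = 1.7851e+09 + 2.861515e+08/2 = 1.928e+09 Hz

BW=2.862e+08 Hz, fL=1.642e+09 Hz, fH=1.928e+09 Hz


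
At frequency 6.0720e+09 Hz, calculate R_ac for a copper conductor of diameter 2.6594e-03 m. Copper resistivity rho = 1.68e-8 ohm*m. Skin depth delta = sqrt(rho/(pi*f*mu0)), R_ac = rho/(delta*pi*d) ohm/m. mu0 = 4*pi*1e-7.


delta = sqrt(1.68e-8 / (pi * 6.0720e+09 * 4*pi*1e-7)) = 8.371608e-07 m
R_ac = 1.68e-8 / (8.371608e-07 * pi * 2.6594e-03) = 2.402 ohm/m

2.402 ohm/m


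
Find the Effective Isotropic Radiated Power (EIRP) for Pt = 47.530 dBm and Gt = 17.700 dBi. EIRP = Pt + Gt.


EIRP = Pt + Gt = 47.530 + 17.700 = 65.23 dBm

65.23 dBm


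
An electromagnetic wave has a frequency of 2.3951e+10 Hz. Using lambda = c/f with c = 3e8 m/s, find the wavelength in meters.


lambda = c / f = 3.0000e+08 / 2.3951e+10 = 0.01253 m

0.01253 m


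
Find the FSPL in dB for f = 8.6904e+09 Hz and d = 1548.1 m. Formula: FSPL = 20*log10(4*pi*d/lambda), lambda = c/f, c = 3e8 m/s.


lambda = c / f = 3.0000e+08 / 8.6904e+09 = 0.03452085 m
FSPL = 20 * log10(4*pi*1548.1/0.03452085) = 115.0 dB

115.0 dB


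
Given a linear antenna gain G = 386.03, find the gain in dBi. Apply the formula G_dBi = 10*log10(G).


G_dBi = 10 * log10(386.03) = 25.87 dBi

25.87 dBi


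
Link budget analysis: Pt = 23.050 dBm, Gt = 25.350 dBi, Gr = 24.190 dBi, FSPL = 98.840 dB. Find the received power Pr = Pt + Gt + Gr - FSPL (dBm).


Pr = 23.050 + 25.350 + 24.190 - 98.840 = -26.25 dBm

-26.25 dBm


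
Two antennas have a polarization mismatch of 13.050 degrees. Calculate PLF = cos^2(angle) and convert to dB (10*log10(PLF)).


PLF_linear = cos^2(13.050 deg) = 0.9490138
PLF_dB = 10 * log10(0.9490138) = -0.2273 dB

-0.2273 dB


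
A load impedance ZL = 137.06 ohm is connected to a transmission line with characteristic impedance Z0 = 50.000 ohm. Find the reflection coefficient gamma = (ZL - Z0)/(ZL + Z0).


gamma = (137.06 - 50.000) / (137.06 + 50.000) = 0.4654

0.4654


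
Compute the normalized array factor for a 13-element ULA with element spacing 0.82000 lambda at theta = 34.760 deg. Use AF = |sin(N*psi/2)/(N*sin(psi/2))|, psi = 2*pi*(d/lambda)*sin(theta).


psi = 2*pi*0.82000*sin(34.760 deg) = 2.937483 rad
AF = |sin(13*2.937483/2) / (13*sin(2.937483/2))| = 0.01869

0.01869


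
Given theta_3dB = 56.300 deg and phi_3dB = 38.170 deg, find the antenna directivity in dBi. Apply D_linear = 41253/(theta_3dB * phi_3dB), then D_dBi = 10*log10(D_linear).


D_linear = 41253 / (56.300 * 38.170) = 19.19663
D_dBi = 10 * log10(19.19663) = 12.83 dBi

12.83 dBi


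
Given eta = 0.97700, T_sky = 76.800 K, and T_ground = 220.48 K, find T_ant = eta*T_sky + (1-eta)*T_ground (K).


T_ant = 0.97700 * 76.800 + (1 - 0.97700) * 220.48 = 80.10 K

80.10 K


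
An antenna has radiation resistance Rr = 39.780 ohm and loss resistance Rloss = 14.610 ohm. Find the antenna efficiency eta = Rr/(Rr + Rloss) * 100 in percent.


eta = 39.780 / (39.780 + 14.610) * 100 = 73.14%

73.14%


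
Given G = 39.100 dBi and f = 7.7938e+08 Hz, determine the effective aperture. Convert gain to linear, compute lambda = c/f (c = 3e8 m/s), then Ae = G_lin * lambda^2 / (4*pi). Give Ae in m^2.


lambda = c / f = 3.0000e+08 / 7.7938e+08 = 0.3849213 m
G_linear = 10^(39.100/10) = 8128.305
Ae = G_linear * lambda^2 / (4*pi) = 8128.305 * 0.3849213^2 / (4*pi) = 95.84 m^2

95.84 m^2


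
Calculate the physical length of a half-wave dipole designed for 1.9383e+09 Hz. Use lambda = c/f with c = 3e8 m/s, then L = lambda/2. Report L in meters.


lambda = c / f = 3.0000e+08 / 1.9383e+09 = 0.1547748 m
L = lambda / 2 = 0.1547748 / 2 = 0.07739 m

0.07739 m


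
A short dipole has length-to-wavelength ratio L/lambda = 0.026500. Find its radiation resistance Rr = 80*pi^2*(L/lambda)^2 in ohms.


Rr = 80 * pi^2 * (0.026500)^2 = 80 * 9.869604 * 7.022500e-04 = 0.5545 ohm

0.5545 ohm


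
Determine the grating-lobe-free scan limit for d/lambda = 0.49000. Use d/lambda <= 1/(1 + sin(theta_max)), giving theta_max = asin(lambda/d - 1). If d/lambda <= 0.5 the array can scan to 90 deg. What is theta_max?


lambda/d - 1 = 1/0.49000 - 1 = 1.040816 >= 1
d/lambda <= 0.5, so the array can scan to endfire without grating lobes: theta_max = 90 deg

90 deg


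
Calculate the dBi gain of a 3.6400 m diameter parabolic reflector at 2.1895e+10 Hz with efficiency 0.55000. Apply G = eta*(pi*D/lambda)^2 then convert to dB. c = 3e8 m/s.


lambda = c / f = 3.0000e+08 / 2.1895e+10 = 0.01370176 m
G_linear = 0.55000 * (pi * 3.6400 / 0.01370176)^2 = 383100.3
G_dBi = 10 * log10(383100.3) = 55.83 dBi

55.83 dBi


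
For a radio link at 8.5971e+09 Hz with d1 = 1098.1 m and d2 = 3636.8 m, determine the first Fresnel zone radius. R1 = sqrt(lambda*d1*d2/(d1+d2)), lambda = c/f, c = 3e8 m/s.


lambda = c / f = 3.0000e+08 / 8.5971e+09 = 0.03489549 m
R1 = sqrt(0.03489549 * 1098.1 * 3636.8 / (1098.1 + 3636.8)) = 5.425 m

5.425 m


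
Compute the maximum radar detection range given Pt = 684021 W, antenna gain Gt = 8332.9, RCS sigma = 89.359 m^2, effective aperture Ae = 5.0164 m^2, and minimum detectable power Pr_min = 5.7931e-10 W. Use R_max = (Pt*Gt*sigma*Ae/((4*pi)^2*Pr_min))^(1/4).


R^4 = 684021*8332.9*89.359*5.0164 / ((4*pi)^2 * 5.7931e-10) = 2.792964e+19
R_max = 2.792964e+19^0.25 = 72697 m

72697 m


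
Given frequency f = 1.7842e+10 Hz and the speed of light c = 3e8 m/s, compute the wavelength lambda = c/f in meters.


lambda = c / f = 3.0000e+08 / 1.7842e+10 = 0.01681 m

0.01681 m


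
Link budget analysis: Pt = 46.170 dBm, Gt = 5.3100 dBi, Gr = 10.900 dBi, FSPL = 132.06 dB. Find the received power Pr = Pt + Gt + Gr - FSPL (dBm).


Pr = 46.170 + 5.3100 + 10.900 - 132.06 = -69.68 dBm

-69.68 dBm


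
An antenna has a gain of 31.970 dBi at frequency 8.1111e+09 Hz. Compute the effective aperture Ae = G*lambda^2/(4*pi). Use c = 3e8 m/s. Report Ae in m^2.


lambda = c / f = 3.0000e+08 / 8.1111e+09 = 0.03698635 m
G_linear = 10^(31.970/10) = 1573.983
Ae = G_linear * lambda^2 / (4*pi) = 1573.983 * 0.03698635^2 / (4*pi) = 0.1713 m^2

0.1713 m^2


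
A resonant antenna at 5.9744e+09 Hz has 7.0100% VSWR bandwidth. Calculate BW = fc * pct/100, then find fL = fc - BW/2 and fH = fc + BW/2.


BW = 5.9744e+09 * 7.0100/100 = 4.188054e+08 Hz
fL = 5.9744e+09 - 4.188054e+08/2 = 5.765e+09 Hz
fH = 5.9744e+09 + 4.188054e+08/2 = 6.184e+09 Hz

BW=4.188e+08 Hz, fL=5.765e+09 Hz, fH=6.184e+09 Hz


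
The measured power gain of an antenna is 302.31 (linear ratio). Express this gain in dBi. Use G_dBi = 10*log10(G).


G_dBi = 10 * log10(302.31) = 24.80 dBi

24.80 dBi


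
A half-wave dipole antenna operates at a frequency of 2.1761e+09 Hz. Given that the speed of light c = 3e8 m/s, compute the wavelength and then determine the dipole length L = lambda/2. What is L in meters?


lambda = c / f = 3.0000e+08 / 2.1761e+09 = 0.1378613 m
L = lambda / 2 = 0.1378613 / 2 = 0.06893 m

0.06893 m


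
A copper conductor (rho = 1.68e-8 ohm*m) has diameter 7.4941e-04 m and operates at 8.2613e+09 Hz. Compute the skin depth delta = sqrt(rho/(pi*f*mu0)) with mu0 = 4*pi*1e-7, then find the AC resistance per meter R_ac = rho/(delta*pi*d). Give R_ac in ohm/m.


delta = sqrt(1.68e-8 / (pi * 8.2613e+09 * 4*pi*1e-7)) = 7.177126e-07 m
R_ac = 1.68e-8 / (7.177126e-07 * pi * 7.4941e-04) = 9.942 ohm/m

9.942 ohm/m


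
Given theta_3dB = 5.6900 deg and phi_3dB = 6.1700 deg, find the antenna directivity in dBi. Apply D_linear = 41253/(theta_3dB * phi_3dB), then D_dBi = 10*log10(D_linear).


D_linear = 41253 / (5.6900 * 6.1700) = 1175.055
D_dBi = 10 * log10(1175.055) = 30.70 dBi

30.70 dBi


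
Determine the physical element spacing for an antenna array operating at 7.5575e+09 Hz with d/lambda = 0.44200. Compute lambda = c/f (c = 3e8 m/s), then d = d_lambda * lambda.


lambda = c / f = 3.0000e+08 / 7.5575e+09 = 0.03969567 m
d = 0.44200 * 0.03969567 = 0.01755 m

0.01755 m


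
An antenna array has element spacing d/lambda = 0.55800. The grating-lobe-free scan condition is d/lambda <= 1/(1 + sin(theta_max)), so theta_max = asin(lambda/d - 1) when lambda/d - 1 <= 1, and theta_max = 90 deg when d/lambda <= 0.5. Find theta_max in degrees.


lambda/d - 1 = 1/0.55800 - 1 = 0.7921147
theta_max = asin(0.7921147) = 52.38 deg

52.38 deg


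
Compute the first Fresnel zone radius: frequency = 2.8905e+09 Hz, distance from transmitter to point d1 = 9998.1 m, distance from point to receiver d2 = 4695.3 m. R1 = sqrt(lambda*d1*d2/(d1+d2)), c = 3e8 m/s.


lambda = c / f = 3.0000e+08 / 2.8905e+09 = 0.1037883 m
R1 = sqrt(0.1037883 * 9998.1 * 4695.3 / (9998.1 + 4695.3)) = 18.21 m

18.21 m


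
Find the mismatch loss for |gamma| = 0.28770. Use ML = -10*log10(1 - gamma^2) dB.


ML = -10 * log10(1 - 0.28770^2) = -10 * log10(0.91722871) = 0.3752 dB

0.3752 dB


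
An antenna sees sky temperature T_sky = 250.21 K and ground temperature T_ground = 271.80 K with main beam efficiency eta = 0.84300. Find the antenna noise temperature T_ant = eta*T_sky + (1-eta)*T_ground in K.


T_ant = 0.84300 * 250.21 + (1 - 0.84300) * 271.80 = 253.6 K

253.6 K


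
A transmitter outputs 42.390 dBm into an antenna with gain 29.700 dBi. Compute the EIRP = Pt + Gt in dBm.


EIRP = Pt + Gt = 42.390 + 29.700 = 72.09 dBm

72.09 dBm


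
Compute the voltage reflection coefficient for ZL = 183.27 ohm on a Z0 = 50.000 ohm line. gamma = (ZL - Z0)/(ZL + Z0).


gamma = (183.27 - 50.000) / (183.27 + 50.000) = 0.5713

0.5713


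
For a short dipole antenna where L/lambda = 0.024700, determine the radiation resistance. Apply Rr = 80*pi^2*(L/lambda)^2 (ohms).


Rr = 80 * pi^2 * (0.024700)^2 = 80 * 9.869604 * 6.100900e-04 = 0.4817 ohm

0.4817 ohm


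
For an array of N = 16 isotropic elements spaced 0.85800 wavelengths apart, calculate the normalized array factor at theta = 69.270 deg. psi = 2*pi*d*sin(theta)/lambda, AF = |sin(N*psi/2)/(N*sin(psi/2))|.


psi = 2*pi*0.85800*sin(69.270 deg) = 5.041955 rad
AF = |sin(16*5.041955/2) / (16*sin(5.041955/2))| = 0.05200

0.05200


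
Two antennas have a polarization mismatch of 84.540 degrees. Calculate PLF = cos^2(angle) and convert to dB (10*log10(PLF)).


PLF_linear = cos^2(84.540 deg) = 9.053677e-03
PLF_dB = 10 * log10(9.053677e-03) = -20.43 dB

-20.43 dB


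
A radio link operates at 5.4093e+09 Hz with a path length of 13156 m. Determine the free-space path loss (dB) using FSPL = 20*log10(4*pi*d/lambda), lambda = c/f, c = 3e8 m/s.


lambda = c / f = 3.0000e+08 / 5.4093e+09 = 0.05546004 m
FSPL = 20 * log10(4*pi*13156/0.05546004) = 129.5 dB

129.5 dB


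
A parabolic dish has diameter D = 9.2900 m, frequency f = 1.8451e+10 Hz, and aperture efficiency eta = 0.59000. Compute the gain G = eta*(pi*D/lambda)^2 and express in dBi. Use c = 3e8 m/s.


lambda = c / f = 3.0000e+08 / 1.8451e+10 = 0.01625928 m
G_linear = 0.59000 * (pi * 9.2900 / 0.01625928)^2 = 1.900993e+06
G_dBi = 10 * log10(1.900993e+06) = 62.79 dBi

62.79 dBi


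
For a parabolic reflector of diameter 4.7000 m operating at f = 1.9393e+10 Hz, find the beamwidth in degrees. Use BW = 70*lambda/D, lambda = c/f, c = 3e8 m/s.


lambda = c / f = 3.0000e+08 / 1.9393e+10 = 0.01546950 m
BW = 70 * 0.01546950 / 4.7000 = 0.2304 deg

0.2304 deg


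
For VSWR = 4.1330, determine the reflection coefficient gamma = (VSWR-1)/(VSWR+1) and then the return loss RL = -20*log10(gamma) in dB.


gamma = (4.1330 - 1) / (4.1330 + 1) = 0.6103643
RL = -20 * log10(0.6103643) = 4.288 dB

4.288 dB


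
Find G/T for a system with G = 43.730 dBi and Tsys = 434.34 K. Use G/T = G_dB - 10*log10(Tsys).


G/T = 43.730 - 10*log10(434.34) = 43.730 - 26.37830 = 17.35 dB/K

17.35 dB/K


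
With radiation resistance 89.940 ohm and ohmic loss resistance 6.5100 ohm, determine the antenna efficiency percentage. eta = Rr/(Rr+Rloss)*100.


eta = 89.940 / (89.940 + 6.5100) * 100 = 93.25%

93.25%


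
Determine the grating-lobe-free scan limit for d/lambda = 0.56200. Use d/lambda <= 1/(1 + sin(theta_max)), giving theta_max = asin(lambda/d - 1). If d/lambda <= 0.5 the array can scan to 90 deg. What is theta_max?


lambda/d - 1 = 1/0.56200 - 1 = 0.7793594
theta_max = asin(0.7793594) = 51.20 deg

51.20 deg


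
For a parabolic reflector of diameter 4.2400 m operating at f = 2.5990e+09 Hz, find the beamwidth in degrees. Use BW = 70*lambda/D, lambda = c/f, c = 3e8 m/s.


lambda = c / f = 3.0000e+08 / 2.5990e+09 = 0.1154290 m
BW = 70 * 0.1154290 / 4.2400 = 1.906 deg

1.906 deg
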